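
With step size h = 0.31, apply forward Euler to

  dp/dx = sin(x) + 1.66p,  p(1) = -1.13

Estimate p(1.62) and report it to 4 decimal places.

-1.8976

Euler: p_{n+1} = p_n + h·f(x_n, p_n).
x=1.000000, p=-1.130000: f=-1.034329 → p ← -1.130000 + 0.31·(-1.034329) = -1.450642
x=1.310000, p=-1.450642: f=-1.441881 → p ← -1.450642 + 0.31·(-1.441881) = -1.897625
p(1.62) ≈ -1.8976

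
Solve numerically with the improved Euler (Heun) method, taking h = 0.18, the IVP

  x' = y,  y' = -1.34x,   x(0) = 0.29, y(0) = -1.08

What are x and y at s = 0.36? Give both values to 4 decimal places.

-0.1154, -1.1236

Heun on (x,y): k1 = f(s_n, state_n); k2 = f(s_n + h, state_n + h·k1); state_{n+1} = state_n + (h/2)·(k1 + k2).
0.000000: (0.290000, -1.080000)
  k1 = (-1.080000, -0.388600)
  predictor → (0.095600, -1.149948)
  k2 = (-1.149948, -0.128104)
  → (0.089305, -1.126503)
0.180000: (0.089305, -1.126503)
  k1 = (-1.126503, -0.119668)
  predictor → (-0.113466, -1.148044)
  k2 = (-1.148044, 0.152044)
  → (-0.115405, -1.123590)
(x(0.36), y(0.36)) ≈ (-0.1154, -1.1236)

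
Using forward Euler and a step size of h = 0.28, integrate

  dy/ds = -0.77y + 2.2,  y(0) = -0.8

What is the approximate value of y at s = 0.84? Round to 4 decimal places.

Euler: y_{n+1} = y_n + h·f(s_n, y_n).
s=0.000000, y=-0.800000: f=2.816000 → y ← -0.800000 + 0.28·2.816000 = -0.011520
s=0.280000, y=-0.011520: f=2.208870 → y ← -0.011520 + 0.28·2.208870 = 0.606964
s=0.560000, y=0.606964: f=1.732638 → y ← 0.606964 + 0.28·1.732638 = 1.092102
y(0.84) ≈ 1.0921

1.0921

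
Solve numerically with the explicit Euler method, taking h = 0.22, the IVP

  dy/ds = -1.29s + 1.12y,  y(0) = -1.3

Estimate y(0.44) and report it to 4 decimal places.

Euler: y_{n+1} = y_n + h·f(s_n, y_n).
s=0.000000, y=-1.300000: f=-1.456000 → y ← -1.300000 + 0.22·(-1.456000) = -1.620320
s=0.220000, y=-1.620320: f=-2.098558 → y ← -1.620320 + 0.22·(-2.098558) = -2.082003
y(0.44) ≈ -2.0820

-2.0820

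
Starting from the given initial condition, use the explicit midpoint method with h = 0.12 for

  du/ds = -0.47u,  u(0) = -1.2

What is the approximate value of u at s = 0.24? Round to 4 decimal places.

Midpoint: k1 = f(s_n, u_n); k2 = f(s_n + h/2, u_n + (h/2)·k1); u_{n+1} = u_n + h·k2.
s=0.000000, u=-1.200000:
  k1 = f(0.000000, -1.200000) = 0.564000
  k2 = f(0.060000, -1.166160) = 0.548095
  u ← -1.200000 + 0.12·0.548095 = -1.134229
s=0.120000, u=-1.134229:
  k1 = f(0.120000, -1.134229) = 0.533087
  k2 = f(0.180000, -1.102243) = 0.518054
  u ← -1.134229 + 0.12·0.518054 = -1.072062
u(0.24) ≈ -1.0721

-1.0721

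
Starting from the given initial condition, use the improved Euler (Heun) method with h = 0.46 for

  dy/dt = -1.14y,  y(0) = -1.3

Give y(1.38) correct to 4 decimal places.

-0.2996

Heun: k1 = f(t_n, y_n); k2 = f(t_n + h, y_n + h·k1); y_{n+1} = y_n + (h/2)·(k1 + k2).
t=0.000000, y=-1.300000:
  k1 = f(0.000000, -1.300000) = 1.482000
  k2 = f(0.460000, -0.618280) = 0.704839
  y ← -1.300000 + (0.46/2)·(1.482000 + 0.704839) = -0.797027
t=0.460000, y=-0.797027:
  k1 = f(0.460000, -0.797027) = 0.908611
  k2 = f(0.920000, -0.379066) = 0.432135
  y ← -0.797027 + (0.46/2)·(0.908611 + 0.432135) = -0.488655
t=0.920000, y=-0.488655:
  k1 = f(0.920000, -0.488655) = 0.557067
  k2 = f(1.380000, -0.232405) = 0.264941
  y ← -0.488655 + (0.46/2)·(0.557067 + 0.264941) = -0.299593
y(1.38) ≈ -0.2996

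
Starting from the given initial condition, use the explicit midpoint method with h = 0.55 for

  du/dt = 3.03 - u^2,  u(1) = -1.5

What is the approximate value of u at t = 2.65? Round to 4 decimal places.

1.3153

Midpoint: k1 = f(t_n, u_n); k2 = f(t_n + h/2, u_n + (h/2)·k1); u_{n+1} = u_n + h·k2.
t=1.000000, u=-1.500000:
  k1 = f(1.000000, -1.500000) = 0.780000
  k2 = f(1.275000, -1.285500) = 1.377490
  u ← -1.500000 + 0.55·1.377490 = -0.742381
t=1.550000, u=-0.742381:
  k1 = f(1.550000, -0.742381) = 2.478871
  k2 = f(1.825000, -0.060691) = 3.026317
  u ← -0.742381 + 0.55·3.026317 = 0.922093
t=2.100000, u=0.922093:
  k1 = f(2.100000, 0.922093) = 2.179744
  k2 = f(2.375000, 1.521523) = 0.714968
  u ← 0.922093 + 0.55·0.714968 = 1.315326
u(2.65) ≈ 1.3153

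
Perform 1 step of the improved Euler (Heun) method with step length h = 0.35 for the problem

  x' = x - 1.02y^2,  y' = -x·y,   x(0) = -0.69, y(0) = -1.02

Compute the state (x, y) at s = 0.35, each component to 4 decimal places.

-1.5107, -1.4319

Heun on (x,y): k1 = f(s_n, state_n); k2 = f(s_n + h, state_n + h·k1); state_{n+1} = state_n + (h/2)·(k1 + k2).
0.000000: (-0.690000, -1.020000)
  k1 = (-1.751208, -0.703800)
  predictor → (-1.302923, -1.266330)
  k2 = (-2.938586, -1.649930)
  → (-1.510714, -1.431903)
(x(0.35), y(0.35)) ≈ (-1.5107, -1.4319)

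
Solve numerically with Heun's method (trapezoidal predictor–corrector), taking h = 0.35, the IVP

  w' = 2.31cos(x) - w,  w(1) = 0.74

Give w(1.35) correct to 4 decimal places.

0.7568

Heun: k1 = f(x_n, w_n); k2 = f(x_n + h, w_n + h·k1); w_{n+1} = w_n + (h/2)·(k1 + k2).
x=1.000000, w=0.740000:
  k1 = f(1.000000, 0.740000) = 0.508098
  k2 = f(1.350000, 0.917834) = -0.411929
  w ← 0.740000 + (0.35/2)·(0.508098 + (-0.411929)) = 0.756830
w(1.35) ≈ 0.7568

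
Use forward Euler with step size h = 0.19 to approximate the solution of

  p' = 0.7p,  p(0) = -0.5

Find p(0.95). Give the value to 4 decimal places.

Euler: p_{n+1} = p_n + h·f(s_n, p_n).
s=0.000000, p=-0.500000: f=-0.350000 → p ← -0.500000 + 0.19·(-0.350000) = -0.566500
s=0.190000, p=-0.566500: f=-0.396550 → p ← -0.566500 + 0.19·(-0.396550) = -0.641845
s=0.380000, p=-0.641845: f=-0.449291 → p ← -0.641845 + 0.19·(-0.449291) = -0.727210
s=0.570000, p=-0.727210: f=-0.509047 → p ← -0.727210 + 0.19·(-0.509047) = -0.823929
s=0.760000, p=-0.823929: f=-0.576750 → p ← -0.823929 + 0.19·(-0.576750) = -0.933511
p(0.95) ≈ -0.9335

-0.9335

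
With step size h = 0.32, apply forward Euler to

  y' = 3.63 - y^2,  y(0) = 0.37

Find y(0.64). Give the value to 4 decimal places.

Euler: y_{n+1} = y_n + h·f(s_n, y_n).
s=0.000000, y=0.370000: f=3.493100 → y ← 0.370000 + 0.32·3.493100 = 1.487792
s=0.320000, y=1.487792: f=1.416475 → y ← 1.487792 + 0.32·1.416475 = 1.941064
y(0.64) ≈ 1.9411

1.9411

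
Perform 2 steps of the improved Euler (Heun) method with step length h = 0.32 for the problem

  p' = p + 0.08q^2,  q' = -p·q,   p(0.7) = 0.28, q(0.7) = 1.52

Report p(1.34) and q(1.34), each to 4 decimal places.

0.6620, 1.1412

Heun on (p,q): k1 = f(x_n, state_n); k2 = f(x_n + h, state_n + h·k1); state_{n+1} = state_n + (h/2)·(k1 + k2).
0.700000: (0.280000, 1.520000)
  k1 = (0.464832, -0.425600)
  predictor → (0.428746, 1.383808)
  k2 = (0.581940, -0.593302)
  → (0.447484, 1.356976)
1.020000: (0.447484, 1.356976)
  k1 = (0.594794, -0.607224)
  predictor → (0.637818, 1.162664)
  k2 = (0.745961, -0.741568)
  → (0.662004, 1.141169)
(p(1.34), q(1.34)) ≈ (0.6620, 1.1412)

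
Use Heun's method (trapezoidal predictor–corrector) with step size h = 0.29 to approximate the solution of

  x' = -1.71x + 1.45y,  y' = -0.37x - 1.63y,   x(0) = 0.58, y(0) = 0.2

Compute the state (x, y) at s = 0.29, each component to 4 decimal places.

0.3940, 0.0912

Heun on (x,y): k1 = f(s_n, state_n); k2 = f(s_n + h, state_n + h·k1); state_{n+1} = state_n + (h/2)·(k1 + k2).
0.000000: (0.580000, 0.200000)
  k1 = (-0.701800, -0.540600)
  predictor → (0.376478, 0.043226)
  k2 = (-0.581100, -0.209755)
  → (0.393980, 0.091198)
(x(0.29), y(0.29)) ≈ (0.3940, 0.0912)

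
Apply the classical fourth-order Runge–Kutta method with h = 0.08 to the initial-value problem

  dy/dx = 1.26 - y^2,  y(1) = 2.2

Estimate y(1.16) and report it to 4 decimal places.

RK4: k1 = f(x_n, y_n); k2 = f(x_n + h/2, y_n + (h/2)·k1); k3 = f(x_n + h/2, y_n + (h/2)·k2); k4 = f(x_n + h, y_n + h·k3); y_{n+1} = y_n + (h/6)·(k1 + 2k2 + 2k3 + k4).
x=1.000000, y=2.200000:
  k1 = f(1.000000, 2.200000) = -3.580000
  k2 = f(1.040000, 2.056800) = -2.970426
  k3 = f(1.040000, 2.081183) = -3.071322
  k4 = f(1.080000, 1.954294) = -2.559266
  y ← 2.200000 + (0.08/6)·(k1 + 2k2 + 2k3 + k4) = 1.957030
x=1.080000, y=1.957030:
  k1 = f(1.080000, 1.957030) = -2.569966
  k2 = f(1.120000, 1.854231) = -2.178173
  k3 = f(1.120000, 1.869903) = -2.236537
  k4 = f(1.160000, 1.778107) = -1.901664
  y ← 1.957030 + (0.08/6)·(k1 + 2k2 + 2k3 + k4) = 1.779682
y(1.16) ≈ 1.7797

1.7797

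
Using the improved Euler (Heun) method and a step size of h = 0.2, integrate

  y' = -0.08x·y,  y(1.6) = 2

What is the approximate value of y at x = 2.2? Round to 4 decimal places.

Heun: k1 = f(x_n, y_n); k2 = f(x_n + h, y_n + h·k1); y_{n+1} = y_n + (h/2)·(k1 + k2).
x=1.600000, y=2.000000:
  k1 = f(1.600000, 2.000000) = -0.256000
  k2 = f(1.800000, 1.948800) = -0.280627
  y ← 2.000000 + (0.2/2)·(-0.256000 + (-0.280627)) = 1.946337
x=1.800000, y=1.946337:
  k1 = f(1.800000, 1.946337) = -0.280273
  k2 = f(2.000000, 1.890283) = -0.302445
  y ← 1.946337 + (0.2/2)·(-0.280273 + (-0.302445)) = 1.888065
x=2.000000, y=1.888065:
  k1 = f(2.000000, 1.888065) = -0.302090
  k2 = f(2.200000, 1.827647) = -0.321666
  y ← 1.888065 + (0.2/2)·(-0.302090 + (-0.321666)) = 1.825690
y(2.2) ≈ 1.8257

1.8257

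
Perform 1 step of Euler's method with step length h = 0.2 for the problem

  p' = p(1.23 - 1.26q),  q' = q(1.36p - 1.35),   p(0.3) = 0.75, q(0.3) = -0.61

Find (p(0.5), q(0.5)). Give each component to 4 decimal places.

Euler on (p,q): p_{n+1} = p_n + h·p', q_{n+1} = q_n + h·q'.
0.300000: (0.750000, -0.610000); f=(1.498950, 0.201300) → (1.049790, -0.569740)
(p(0.5), q(0.5)) ≈ (1.0498, -0.5697)

1.0498, -0.5697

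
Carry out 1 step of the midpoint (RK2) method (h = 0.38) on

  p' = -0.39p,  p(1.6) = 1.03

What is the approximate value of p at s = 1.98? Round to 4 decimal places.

0.8887

Midpoint: k1 = f(s_n, p_n); k2 = f(s_n + h/2, p_n + (h/2)·k1); p_{n+1} = p_n + h·k2.
s=1.600000, p=1.030000:
  k1 = f(1.600000, 1.030000) = -0.401700
  k2 = f(1.790000, 0.953677) = -0.371934
  p ← 1.030000 + 0.38·(-0.371934) = 0.888665
p(1.98) ≈ 0.8887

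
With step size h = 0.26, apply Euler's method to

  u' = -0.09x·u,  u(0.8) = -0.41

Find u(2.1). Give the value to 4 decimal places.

Euler: u_{n+1} = u_n + h·f(x_n, u_n).
x=0.800000, u=-0.410000: f=0.029520 → u ← -0.410000 + 0.26·0.029520 = -0.402325
x=1.060000, u=-0.402325: f=0.038382 → u ← -0.402325 + 0.26·0.038382 = -0.392346
x=1.320000, u=-0.392346: f=0.046611 → u ← -0.392346 + 0.26·0.046611 = -0.380227
x=1.580000, u=-0.380227: f=0.054068 → u ← -0.380227 + 0.26·0.054068 = -0.366169
x=1.840000, u=-0.366169: f=0.060638 → u ← -0.366169 + 0.26·0.060638 = -0.350403
u(2.1) ≈ -0.3504

-0.3504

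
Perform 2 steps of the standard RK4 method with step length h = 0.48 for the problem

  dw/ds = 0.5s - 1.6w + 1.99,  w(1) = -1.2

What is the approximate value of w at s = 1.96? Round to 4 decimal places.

RK4: k1 = f(s_n, w_n); k2 = f(s_n + h/2, w_n + (h/2)·k1); k3 = f(s_n + h/2, w_n + (h/2)·k2); k4 = f(s_n + h, w_n + h·k3); w_{n+1} = w_n + (h/6)·(k1 + 2k2 + 2k3 + k4).
s=1.000000, w=-1.200000:
  k1 = f(1.000000, -1.200000) = 4.410000
  k2 = f(1.240000, -0.141600) = 2.836560
  k3 = f(1.240000, -0.519226) = 3.440761
  k4 = f(1.480000, 0.451565) = 2.007496
  w ← -1.200000 + (0.48/6)·(k1 + 2k2 + 2k3 + k4) = 0.317771
s=1.480000, w=0.317771:
  k1 = f(1.480000, 0.317771) = 2.221566
  k2 = f(1.720000, 0.850947) = 1.488485
  k3 = f(1.720000, 0.675007) = 1.769988
  k4 = f(1.960000, 1.167365) = 1.102215
  w ← 0.317771 + (0.48/6)·(k1 + 2k2 + 2k3 + k4) = 1.105029
w(1.96) ≈ 1.1050

1.1050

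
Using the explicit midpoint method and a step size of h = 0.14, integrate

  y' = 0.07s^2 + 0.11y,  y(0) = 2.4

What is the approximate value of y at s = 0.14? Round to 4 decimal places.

Midpoint: k1 = f(s_n, y_n); k2 = f(s_n + h/2, y_n + (h/2)·k1); y_{n+1} = y_n + h·k2.
s=0.000000, y=2.400000:
  k1 = f(0.000000, 2.400000) = 0.264000
  k2 = f(0.070000, 2.418480) = 0.266376
  y ← 2.400000 + 0.14·0.266376 = 2.437293
y(0.14) ≈ 2.4373

2.4373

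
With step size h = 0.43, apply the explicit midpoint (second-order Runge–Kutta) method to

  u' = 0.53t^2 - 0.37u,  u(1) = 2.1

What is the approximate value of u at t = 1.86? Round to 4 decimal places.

Midpoint: k1 = f(t_n, u_n); k2 = f(t_n + h/2, u_n + (h/2)·k1); u_{n+1} = u_n + h·k2.
t=1.000000, u=2.100000:
  k1 = f(1.000000, 2.100000) = -0.247000
  k2 = f(1.215000, 2.046895) = 0.025048
  u ← 2.100000 + 0.43·0.025048 = 2.110771
t=1.430000, u=2.110771:
  k1 = f(1.430000, 2.110771) = 0.302812
  k2 = f(1.645000, 2.175875) = 0.629119
  u ← 2.110771 + 0.43·0.629119 = 2.381292
u(1.86) ≈ 2.3813

2.3813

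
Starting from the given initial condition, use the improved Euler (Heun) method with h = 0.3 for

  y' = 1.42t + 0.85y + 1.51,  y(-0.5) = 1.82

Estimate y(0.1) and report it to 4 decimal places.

3.9263

Heun: k1 = f(t_n, y_n); k2 = f(t_n + h, y_n + h·k1); y_{n+1} = y_n + (h/2)·(k1 + k2).
t=-0.500000, y=1.820000:
  k1 = f(-0.500000, 1.820000) = 2.347000
  k2 = f(-0.200000, 2.524100) = 3.371485
  y ← 1.820000 + (0.3/2)·(2.347000 + 3.371485) = 2.677773
t=-0.200000, y=2.677773:
  k1 = f(-0.200000, 2.677773) = 3.502107
  k2 = f(0.100000, 3.728405) = 4.821144
  y ← 2.677773 + (0.3/2)·(3.502107 + 4.821144) = 3.926260
y(0.1) ≈ 3.9263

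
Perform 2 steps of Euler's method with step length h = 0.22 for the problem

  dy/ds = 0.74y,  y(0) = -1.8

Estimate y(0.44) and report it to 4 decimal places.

-2.4338

Euler: y_{n+1} = y_n + h·f(s_n, y_n).
s=0.000000, y=-1.800000: f=-1.332000 → y ← -1.800000 + 0.22·(-1.332000) = -2.093040
s=0.220000, y=-2.093040: f=-1.548850 → y ← -2.093040 + 0.22·(-1.548850) = -2.433787
y(0.44) ≈ -2.4338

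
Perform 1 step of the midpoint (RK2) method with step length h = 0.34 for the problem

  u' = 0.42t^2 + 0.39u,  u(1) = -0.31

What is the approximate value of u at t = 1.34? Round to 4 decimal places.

Midpoint: k1 = f(t_n, u_n); k2 = f(t_n + h/2, u_n + (h/2)·k1); u_{n+1} = u_n + h·k2.
t=1.000000, u=-0.310000:
  k1 = f(1.000000, -0.310000) = 0.299100
  k2 = f(1.170000, -0.259153) = 0.473868
  u ← -0.310000 + 0.34·0.473868 = -0.148885
u(1.34) ≈ -0.1489

-0.1489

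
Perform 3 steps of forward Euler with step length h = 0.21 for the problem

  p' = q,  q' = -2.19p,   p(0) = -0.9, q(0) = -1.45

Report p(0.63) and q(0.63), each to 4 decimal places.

Euler on (p,q): p_{n+1} = p_n + h·p', q_{n+1} = q_n + h·q'.
0.000000: (-0.900000, -1.450000); f=(-1.450000, 1.971000) → (-1.204500, -1.036090)
0.210000: (-1.204500, -1.036090); f=(-1.036090, 2.637855) → (-1.422079, -0.482140)
0.420000: (-1.422079, -0.482140); f=(-0.482140, 3.114353) → (-1.523328, 0.171874)
(p(0.63), q(0.63)) ≈ (-1.5233, 0.1719)

-1.5233, 0.1719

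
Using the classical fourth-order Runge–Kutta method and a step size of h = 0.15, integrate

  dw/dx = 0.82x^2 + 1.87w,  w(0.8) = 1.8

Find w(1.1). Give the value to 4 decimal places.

RK4: k1 = f(x_n, w_n); k2 = f(x_n + h/2, w_n + (h/2)·k1); k3 = f(x_n + h/2, w_n + (h/2)·k2); k4 = f(x_n + h, w_n + h·k3); w_{n+1} = w_n + (h/6)·(k1 + 2k2 + 2k3 + k4).
x=0.800000, w=1.800000:
  k1 = f(0.800000, 1.800000) = 3.890800
  k2 = f(0.875000, 2.091810) = 4.539497
  k3 = f(0.875000, 2.140462) = 4.630477
  k4 = f(0.950000, 2.494572) = 5.404899
  w ← 1.800000 + (0.15/6)·(k1 + 2k2 + 2k3 + k4) = 2.490891
x=0.950000, w=2.490891:
  k1 = f(0.950000, 2.490891) = 5.398017
  k2 = f(1.025000, 2.895742) = 6.276551
  k3 = f(1.025000, 2.961632) = 6.399765
  k4 = f(1.100000, 3.450856) = 7.445301
  w ← 2.490891 + (0.15/6)·(k1 + 2k2 + 2k3 + k4) = 3.445790
w(1.1) ≈ 3.4458

3.4458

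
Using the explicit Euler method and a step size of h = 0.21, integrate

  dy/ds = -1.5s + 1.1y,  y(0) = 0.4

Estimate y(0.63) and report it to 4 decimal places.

0.5324

Euler: y_{n+1} = y_n + h·f(s_n, y_n).
s=0.000000, y=0.400000: f=0.440000 → y ← 0.400000 + 0.21·0.440000 = 0.492400
s=0.210000, y=0.492400: f=0.226640 → y ← 0.492400 + 0.21·0.226640 = 0.539994
s=0.420000, y=0.539994: f=-0.036006 → y ← 0.539994 + 0.21·(-0.036006) = 0.532433
y(0.63) ≈ 0.5324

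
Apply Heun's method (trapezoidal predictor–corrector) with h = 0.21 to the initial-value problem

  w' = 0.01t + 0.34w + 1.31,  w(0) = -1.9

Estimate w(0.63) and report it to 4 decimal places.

Heun: k1 = f(t_n, w_n); k2 = f(t_n + h, w_n + h·k1); w_{n+1} = w_n + (h/2)·(k1 + k2).
t=0.000000, w=-1.900000:
  k1 = f(0.000000, -1.900000) = 0.664000
  k2 = f(0.210000, -1.760560) = 0.713510
  w ← -1.900000 + (0.21/2)·(0.664000 + 0.713510) = -1.755361
t=0.210000, w=-1.755361:
  k1 = f(0.210000, -1.755361) = 0.715277
  k2 = f(0.420000, -1.605153) = 0.768448
  w ← -1.755361 + (0.21/2)·(0.715277 + 0.768448) = -1.599570
t=0.420000, w=-1.599570:
  k1 = f(0.420000, -1.599570) = 0.770346
  k2 = f(0.630000, -1.437798) = 0.827449
  w ← -1.599570 + (0.21/2)·(0.770346 + 0.827449) = -1.431802
w(0.63) ≈ -1.4318

-1.4318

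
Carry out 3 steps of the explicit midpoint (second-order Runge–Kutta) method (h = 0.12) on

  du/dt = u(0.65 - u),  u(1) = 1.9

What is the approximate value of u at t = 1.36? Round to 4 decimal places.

1.3637

Midpoint: k1 = f(t_n, u_n); k2 = f(t_n + h/2, u_n + (h/2)·k1); u_{n+1} = u_n + h·k2.
t=1.000000, u=1.900000:
  k1 = f(1.000000, 1.900000) = -2.375000
  k2 = f(1.060000, 1.757500) = -1.946431
  u ← 1.900000 + 0.12·(-1.946431) = 1.666428
t=1.120000, u=1.666428:
  k1 = f(1.120000, 1.666428) = -1.693805
  k2 = f(1.180000, 1.564800) = -1.431479
  u ← 1.666428 + 0.12·(-1.431479) = 1.494651
t=1.240000, u=1.494651:
  k1 = f(1.240000, 1.494651) = -1.262458
  k2 = f(1.300000, 1.418903) = -1.090999
  u ← 1.494651 + 0.12·(-1.090999) = 1.363731
u(1.36) ≈ 1.3637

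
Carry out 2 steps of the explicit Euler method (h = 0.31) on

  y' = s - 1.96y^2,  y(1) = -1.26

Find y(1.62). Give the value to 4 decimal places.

Euler: y_{n+1} = y_n + h·f(s_n, y_n).
s=1.000000, y=-1.260000: f=-2.111696 → y ← -1.260000 + 0.31·(-2.111696) = -1.914626
s=1.310000, y=-1.914626: f=-5.874952 → y ← -1.914626 + 0.31·(-5.874952) = -3.735861
y(1.62) ≈ -3.7359

-3.7359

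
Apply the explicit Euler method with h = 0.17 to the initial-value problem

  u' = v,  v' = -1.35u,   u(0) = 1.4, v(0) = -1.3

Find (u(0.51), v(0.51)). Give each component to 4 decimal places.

Euler on (u,v): u_{n+1} = u_n + h·u', v_{n+1} = v_n + h·v'.
0.000000: (1.400000, -1.300000); f=(-1.300000, -1.890000) → (1.179000, -1.621300)
0.170000: (1.179000, -1.621300); f=(-1.621300, -1.591650) → (0.903379, -1.891881)
0.340000: (0.903379, -1.891881); f=(-1.891881, -1.219562) → (0.581759, -2.099206)
(u(0.51), v(0.51)) ≈ (0.5818, -2.0992)

0.5818, -2.0992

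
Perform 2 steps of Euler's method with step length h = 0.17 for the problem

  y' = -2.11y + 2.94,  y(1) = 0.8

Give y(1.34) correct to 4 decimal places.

Euler: y_{n+1} = y_n + h·f(t_n, y_n).
t=1.000000, y=0.800000: f=1.252000 → y ← 0.800000 + 0.17·1.252000 = 1.012840
t=1.170000, y=1.012840: f=0.802908 → y ← 1.012840 + 0.17·0.802908 = 1.149334
y(1.34) ≈ 1.1493

1.1493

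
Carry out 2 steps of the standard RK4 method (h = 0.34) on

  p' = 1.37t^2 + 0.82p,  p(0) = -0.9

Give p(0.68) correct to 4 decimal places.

RK4: k1 = f(t_n, p_n); k2 = f(t_n + h/2, p_n + (h/2)·k1); k3 = f(t_n + h/2, p_n + (h/2)·k2); k4 = f(t_n + h, p_n + h·k3); p_{n+1} = p_n + (h/6)·(k1 + 2k2 + 2k3 + k4).
t=0.000000, p=-0.900000:
  k1 = f(0.000000, -0.900000) = -0.738000
  k2 = f(0.170000, -1.025460) = -0.801284
  k3 = f(0.170000, -1.036218) = -0.810106
  k4 = f(0.340000, -1.175436) = -0.805486
  p ← -0.900000 + (0.34/6)·(k1 + 2k2 + 2k3 + k4) = -1.170088
t=0.340000, p=-1.170088:
  k1 = f(0.340000, -1.170088) = -0.801100
  k2 = f(0.510000, -1.306275) = -0.714809
  k3 = f(0.510000, -1.291606) = -0.702780
  k4 = f(0.680000, -1.409034) = -0.521920
  p ← -1.170088 + (0.34/6)·(k1 + 2k2 + 2k3 + k4) = -1.405720
p(0.68) ≈ -1.4057

-1.4057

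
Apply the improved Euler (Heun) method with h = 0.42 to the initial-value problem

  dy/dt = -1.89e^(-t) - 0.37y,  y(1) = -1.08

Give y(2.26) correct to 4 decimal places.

-1.0580

Heun: k1 = f(t_n, y_n); k2 = f(t_n + h, y_n + h·k1); y_{n+1} = y_n + (h/2)·(k1 + k2).
t=1.000000, y=-1.080000:
  k1 = f(1.000000, -1.080000) = -0.295692
  k2 = f(1.420000, -1.204191) = -0.011289
  y ← -1.080000 + (0.42/2)·(-0.295692 + (-0.011289)) = -1.144466
t=1.420000, y=-1.144466:
  k1 = f(1.420000, -1.144466) = -0.033387
  k2 = f(1.840000, -1.158489) = 0.128476
  y ← -1.144466 + (0.42/2)·(-0.033387 + 0.128476) = -1.124497
t=1.840000, y=-1.124497:
  k1 = f(1.840000, -1.124497) = 0.115899
  k2 = f(2.260000, -1.075820) = 0.200831
  y ← -1.124497 + (0.42/2)·(0.115899 + 0.200831) = -1.057984
y(2.26) ≈ -1.0580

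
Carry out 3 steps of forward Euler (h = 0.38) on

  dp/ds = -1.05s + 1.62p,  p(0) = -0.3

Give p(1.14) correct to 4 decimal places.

Euler: p_{n+1} = p_n + h·f(s_n, p_n).
s=0.000000, p=-0.300000: f=-0.486000 → p ← -0.300000 + 0.38·(-0.486000) = -0.484680
s=0.380000, p=-0.484680: f=-1.184182 → p ← -0.484680 + 0.38·(-1.184182) = -0.934669
s=0.760000, p=-0.934669: f=-2.312164 → p ← -0.934669 + 0.38·(-2.312164) = -1.813291
p(1.14) ≈ -1.8133

-1.8133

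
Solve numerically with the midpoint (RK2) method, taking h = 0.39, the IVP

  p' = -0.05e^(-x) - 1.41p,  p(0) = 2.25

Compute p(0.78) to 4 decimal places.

Midpoint: k1 = f(x_n, p_n); k2 = f(x_n + h/2, p_n + (h/2)·k1); p_{n+1} = p_n + h·k2.
x=0.000000, p=2.250000:
  k1 = f(0.000000, 2.250000) = -3.222500
  k2 = f(0.195000, 1.621612) = -2.327615
  p ← 2.250000 + 0.39·(-2.327615) = 1.342230
x=0.390000, p=1.342230:
  k1 = f(0.390000, 1.342230) = -1.926397
  k2 = f(0.585000, 0.966583) = -1.390737
  p ← 1.342230 + 0.39·(-1.390737) = 0.799843
p(0.78) ≈ 0.7998

0.7998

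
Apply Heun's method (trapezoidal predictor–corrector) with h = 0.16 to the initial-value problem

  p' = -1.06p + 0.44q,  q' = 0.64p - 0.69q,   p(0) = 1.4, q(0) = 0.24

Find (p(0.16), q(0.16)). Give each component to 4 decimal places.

1.2023, 0.3391

Heun on (p,q): k1 = f(s_n, state_n); k2 = f(s_n + h, state_n + h·k1); state_{n+1} = state_n + (h/2)·(k1 + k2).
0.000000: (1.400000, 0.240000)
  k1 = (-1.378400, 0.730400)
  predictor → (1.179456, 0.356864)
  k2 = (-1.093203, 0.508616)
  → (1.202272, 0.339121)
(p(0.16), q(0.16)) ≈ (1.2023, 0.3391)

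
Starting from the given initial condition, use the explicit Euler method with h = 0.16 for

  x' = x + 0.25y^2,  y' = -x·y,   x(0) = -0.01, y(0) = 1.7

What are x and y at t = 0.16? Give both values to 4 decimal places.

0.1040, 1.7027

Euler on (x,y): x_{n+1} = x_n + h·x', y_{n+1} = y_n + h·y'.
0.000000: (-0.010000, 1.700000); f=(0.712500, 0.017000) → (0.104000, 1.702720)
(x(0.16), y(0.16)) ≈ (0.1040, 1.7027)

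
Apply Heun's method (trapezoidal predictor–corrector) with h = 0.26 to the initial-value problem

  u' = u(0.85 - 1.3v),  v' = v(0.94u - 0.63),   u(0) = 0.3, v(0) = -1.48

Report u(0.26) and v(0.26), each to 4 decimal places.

Heun on (u,v): k1 = f(s_n, state_n); k2 = f(s_n + h, state_n + h·k1); state_{n+1} = state_n + (h/2)·(k1 + k2).
0.000000: (0.300000, -1.480000)
  k1 = (0.832200, 0.515040)
  predictor → (0.516372, -1.346090)
  k2 = (1.342524, 0.194658)
  → (0.582714, -1.387739)
(u(0.26), v(0.26)) ≈ (0.5827, -1.3877)

0.5827, -1.3877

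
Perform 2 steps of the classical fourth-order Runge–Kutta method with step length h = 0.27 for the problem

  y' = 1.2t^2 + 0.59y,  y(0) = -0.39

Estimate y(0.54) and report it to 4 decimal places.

RK4: k1 = f(t_n, y_n); k2 = f(t_n + h/2, y_n + (h/2)·k1); k3 = f(t_n + h/2, y_n + (h/2)·k2); k4 = f(t_n + h, y_n + h·k3); y_{n+1} = y_n + (h/6)·(k1 + 2k2 + 2k3 + k4).
t=0.000000, y=-0.390000:
  k1 = f(0.000000, -0.390000) = -0.230100
  k2 = f(0.135000, -0.421064) = -0.226557
  k3 = f(0.135000, -0.420585) = -0.226275
  k4 = f(0.270000, -0.451094) = -0.178666
  y ← -0.390000 + (0.27/6)·(k1 + 2k2 + 2k3 + k4) = -0.449149
t=0.270000, y=-0.449149:
  k1 = f(0.270000, -0.449149) = -0.177518
  k2 = f(0.405000, -0.473114) = -0.082307
  k3 = f(0.405000, -0.460261) = -0.074724
  k4 = f(0.540000, -0.469325) = 0.073018
  y ← -0.449149 + (0.27/6)·(k1 + 2k2 + 2k3 + k4) = -0.467985
y(0.54) ≈ -0.4680

-0.4680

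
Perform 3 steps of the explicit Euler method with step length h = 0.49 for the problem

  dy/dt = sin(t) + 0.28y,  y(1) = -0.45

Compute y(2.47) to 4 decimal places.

0.8764

Euler: y_{n+1} = y_n + h·f(t_n, y_n).
t=1.000000, y=-0.450000: f=0.715471 → y ← -0.450000 + 0.49·0.715471 = -0.099419
t=1.490000, y=-0.099419: f=0.968900 → y ← -0.099419 + 0.49·0.968900 = 0.375342
t=1.980000, y=0.375342: f=1.022534 → y ← 0.375342 + 0.49·1.022534 = 0.876383
y(2.47) ≈ 0.8764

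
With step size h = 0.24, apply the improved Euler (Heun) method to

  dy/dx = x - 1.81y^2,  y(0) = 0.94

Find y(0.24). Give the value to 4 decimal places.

0.7097

Heun: k1 = f(x_n, y_n); k2 = f(x_n + h, y_n + h·k1); y_{n+1} = y_n + (h/2)·(k1 + k2).
x=0.000000, y=0.940000:
  k1 = f(0.000000, 0.940000) = -1.599316
  k2 = f(0.240000, 0.556164) = -0.319867
  y ← 0.940000 + (0.24/2)·(-1.599316 + (-0.319867)) = 0.709698
y(0.24) ≈ 0.7097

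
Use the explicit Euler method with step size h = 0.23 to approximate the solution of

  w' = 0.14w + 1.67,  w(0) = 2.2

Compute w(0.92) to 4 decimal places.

Euler: w_{n+1} = w_n + h·f(s_n, w_n).
s=0.000000, w=2.200000: f=1.978000 → w ← 2.200000 + 0.23·1.978000 = 2.654940
s=0.230000, w=2.654940: f=2.041692 → w ← 2.654940 + 0.23·2.041692 = 3.124529
s=0.460000, w=3.124529: f=2.107434 → w ← 3.124529 + 0.23·2.107434 = 3.609239
s=0.690000, w=3.609239: f=2.175293 → w ← 3.609239 + 0.23·2.175293 = 4.109556
w(0.92) ≈ 4.1096

4.1096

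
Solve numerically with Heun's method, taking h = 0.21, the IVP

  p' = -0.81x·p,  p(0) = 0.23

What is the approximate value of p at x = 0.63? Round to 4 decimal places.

0.1958

Heun: k1 = f(x_n, p_n); k2 = f(x_n + h, p_n + h·k1); p_{n+1} = p_n + (h/2)·(k1 + k2).
x=0.000000, p=0.230000:
  k1 = f(0.000000, 0.230000) = 0.000000
  k2 = f(0.210000, 0.230000) = -0.039123
  p ← 0.230000 + (0.21/2)·(0.000000 + (-0.039123)) = 0.225892
x=0.210000, p=0.225892:
  k1 = f(0.210000, 0.225892) = -0.038424
  k2 = f(0.420000, 0.217823) = -0.074103
  p ← 0.225892 + (0.21/2)·(-0.038424 + (-0.074103)) = 0.214077
x=0.420000, p=0.214077:
  k1 = f(0.420000, 0.214077) = -0.072829
  k2 = f(0.630000, 0.198783) = -0.101439
  p ← 0.214077 + (0.21/2)·(-0.072829 + (-0.101439)) = 0.195779
p(0.63) ≈ 0.1958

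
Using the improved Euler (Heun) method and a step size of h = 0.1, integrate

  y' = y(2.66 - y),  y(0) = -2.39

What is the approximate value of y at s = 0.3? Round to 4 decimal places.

-34.3640

Heun: k1 = f(s_n, y_n); k2 = f(s_n + h, y_n + h·k1); y_{n+1} = y_n + (h/2)·(k1 + k2).
s=0.000000, y=-2.390000:
  k1 = f(0.000000, -2.390000) = -12.069500
  k2 = f(0.100000, -3.596950) = -22.505936
  y ← -2.390000 + (0.1/2)·(-12.069500 + (-22.505936)) = -4.118772
s=0.100000, y=-4.118772:
  k1 = f(0.100000, -4.118772) = -27.920214
  k2 = f(0.200000, -6.910793) = -66.141773
  y ← -4.118772 + (0.1/2)·(-27.920214 + (-66.141773)) = -8.821871
s=0.200000, y=-8.821871:
  k1 = f(0.200000, -8.821871) = -101.291589
  k2 = f(0.300000, -18.951030) = -409.551281
  y ← -8.821871 + (0.1/2)·(-101.291589 + (-409.551281)) = -34.364015
y(0.3) ≈ -34.3640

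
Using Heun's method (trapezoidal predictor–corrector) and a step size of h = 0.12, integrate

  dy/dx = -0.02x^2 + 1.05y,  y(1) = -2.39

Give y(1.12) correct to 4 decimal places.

-2.7130

Heun: k1 = f(x_n, y_n); k2 = f(x_n + h, y_n + h·k1); y_{n+1} = y_n + (h/2)·(k1 + k2).
x=1.000000, y=-2.390000:
  k1 = f(1.000000, -2.390000) = -2.529500
  k2 = f(1.120000, -2.693540) = -2.853305
  y ← -2.390000 + (0.12/2)·(-2.529500 + (-2.853305)) = -2.712968
y(1.12) ≈ -2.7130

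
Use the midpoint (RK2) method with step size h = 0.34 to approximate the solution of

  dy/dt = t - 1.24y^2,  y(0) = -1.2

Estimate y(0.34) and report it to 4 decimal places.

Midpoint: k1 = f(t_n, y_n); k2 = f(t_n + h/2, y_n + (h/2)·k1); y_{n+1} = y_n + h·k2.
t=0.000000, y=-1.200000:
  k1 = f(0.000000, -1.200000) = -1.785600
  k2 = f(0.170000, -1.503552) = -2.633229
  y ← -1.200000 + 0.34·(-2.633229) = -2.095298
y(0.34) ≈ -2.0953

-2.0953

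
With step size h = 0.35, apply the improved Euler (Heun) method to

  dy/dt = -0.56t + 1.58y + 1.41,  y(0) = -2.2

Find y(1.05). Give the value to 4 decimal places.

Heun: k1 = f(t_n, y_n); k2 = f(t_n + h, y_n + h·k1); y_{n+1} = y_n + (h/2)·(k1 + k2).
t=0.000000, y=-2.200000:
  k1 = f(0.000000, -2.200000) = -2.066000
  k2 = f(0.350000, -2.923100) = -3.404498
  y ← -2.200000 + (0.35/2)·(-2.066000 + (-3.404498)) = -3.157337
t=0.350000, y=-3.157337:
  k1 = f(0.350000, -3.157337) = -3.774593
  k2 = f(0.700000, -4.478445) = -6.057942
  y ← -3.157337 + (0.35/2)·(-3.774593 + (-6.057942)) = -4.878031
t=0.700000, y=-4.878031:
  k1 = f(0.700000, -4.878031) = -6.689289
  k2 = f(1.050000, -7.219282) = -10.584465
  y ← -4.878031 + (0.35/2)·(-6.689289 + (-10.584465)) = -7.900938
y(1.05) ≈ -7.9009

-7.9009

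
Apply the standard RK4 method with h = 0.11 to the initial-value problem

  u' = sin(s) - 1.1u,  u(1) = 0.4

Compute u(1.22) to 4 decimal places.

RK4: k1 = f(s_n, u_n); k2 = f(s_n + h/2, u_n + (h/2)·k1); k3 = f(s_n + h/2, u_n + (h/2)·k2); k4 = f(s_n + h, u_n + h·k3); u_{n+1} = u_n + (h/6)·(k1 + 2k2 + 2k3 + k4).
s=1.000000, u=0.400000:
  k1 = f(1.000000, 0.400000) = 0.401471
  k2 = f(1.055000, 0.422081) = 0.405611
  k3 = f(1.055000, 0.422309) = 0.405361
  k4 = f(1.110000, 0.444590) = 0.406650
  u ← 0.400000 + (0.11/6)·(k1 + 2k2 + 2k3 + k4) = 0.444551
s=1.110000, u=0.444551:
  k1 = f(1.110000, 0.444551) = 0.406692
  k2 = f(1.165000, 0.466919) = 0.405177
  k3 = f(1.165000, 0.466836) = 0.405269
  k4 = f(1.220000, 0.489131) = 0.401056
  u ← 0.444551 + (0.11/6)·(k1 + 2k2 + 2k3 + k4) = 0.489076
u(1.22) ≈ 0.4891

0.4891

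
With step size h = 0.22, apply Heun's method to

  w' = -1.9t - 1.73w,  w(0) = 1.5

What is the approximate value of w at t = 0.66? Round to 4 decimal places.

0.1965

Heun: k1 = f(t_n, w_n); k2 = f(t_n + h, w_n + h·k1); w_{n+1} = w_n + (h/2)·(k1 + k2).
t=0.000000, w=1.500000:
  k1 = f(0.000000, 1.500000) = -2.595000
  k2 = f(0.220000, 0.929100) = -2.025343
  w ← 1.500000 + (0.22/2)·(-2.595000 + (-2.025343)) = 0.991762
t=0.220000, w=0.991762:
  k1 = f(0.220000, 0.991762) = -2.133749
  k2 = f(0.440000, 0.522338) = -1.739644
  w ← 0.991762 + (0.22/2)·(-2.133749 + (-1.739644)) = 0.565689
t=0.440000, w=0.565689:
  k1 = f(0.440000, 0.565689) = -1.814642
  k2 = f(0.660000, 0.166468) = -1.541989
  w ← 0.565689 + (0.22/2)·(-1.814642 + (-1.541989)) = 0.196460
w(0.66) ≈ 0.1965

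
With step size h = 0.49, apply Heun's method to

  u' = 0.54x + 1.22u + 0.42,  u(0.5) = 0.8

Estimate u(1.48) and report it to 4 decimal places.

4.0924

Heun: k1 = f(x_n, u_n); k2 = f(x_n + h, u_n + h·k1); u_{n+1} = u_n + (h/2)·(k1 + k2).
x=0.500000, u=0.800000:
  k1 = f(0.500000, 0.800000) = 1.666000
  k2 = f(0.990000, 1.616340) = 2.926535
  u ← 0.800000 + (0.49/2)·(1.666000 + 2.926535) = 1.925171
x=0.990000, u=1.925171:
  k1 = f(0.990000, 1.925171) = 3.303309
  k2 = f(1.480000, 3.543792) = 5.542627
  u ← 1.925171 + (0.49/2)·(3.303309 + 5.542627) = 4.092425
u(1.48) ≈ 4.0924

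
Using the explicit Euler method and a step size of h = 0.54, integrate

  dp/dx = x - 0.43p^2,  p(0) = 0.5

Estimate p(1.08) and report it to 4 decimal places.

Euler: p_{n+1} = p_n + h·f(x_n, p_n).
x=0.000000, p=0.500000: f=-0.107500 → p ← 0.500000 + 0.54·(-0.107500) = 0.441950
x=0.540000, p=0.441950: f=0.456012 → p ← 0.441950 + 0.54·0.456012 = 0.688197
p(1.08) ≈ 0.6882

0.6882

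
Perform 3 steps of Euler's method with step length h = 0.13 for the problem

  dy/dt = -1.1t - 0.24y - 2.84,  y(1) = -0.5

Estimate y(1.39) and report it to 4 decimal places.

-1.9990

Euler: y_{n+1} = y_n + h·f(t_n, y_n).
t=1.000000, y=-0.500000: f=-3.820000 → y ← -0.500000 + 0.13·(-3.820000) = -0.996600
t=1.130000, y=-0.996600: f=-3.843816 → y ← -0.996600 + 0.13·(-3.843816) = -1.496296
t=1.260000, y=-1.496296: f=-3.866889 → y ← -1.496296 + 0.13·(-3.866889) = -1.998992
y(1.39) ≈ -1.9990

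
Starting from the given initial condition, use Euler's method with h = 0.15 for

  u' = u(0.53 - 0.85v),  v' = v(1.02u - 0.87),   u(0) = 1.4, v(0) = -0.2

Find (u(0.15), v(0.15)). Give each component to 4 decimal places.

Euler on (u,v): u_{n+1} = u_n + h·u', v_{n+1} = v_n + h·v'.
0.000000: (1.400000, -0.200000); f=(0.980000, -0.111600) → (1.547000, -0.216740)
(u(0.15), v(0.15)) ≈ (1.5470, -0.2167)

1.5470, -0.2167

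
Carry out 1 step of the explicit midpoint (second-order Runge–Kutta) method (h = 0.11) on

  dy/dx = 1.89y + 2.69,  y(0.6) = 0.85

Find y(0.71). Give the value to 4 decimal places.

1.3717

Midpoint: k1 = f(x_n, y_n); k2 = f(x_n + h/2, y_n + (h/2)·k1); y_{n+1} = y_n + h·k2.
x=0.600000, y=0.850000:
  k1 = f(0.600000, 0.850000) = 4.296500
  k2 = f(0.655000, 1.086307) = 4.743121
  y ← 0.850000 + 0.11·4.743121 = 1.371743
y(0.71) ≈ 1.3717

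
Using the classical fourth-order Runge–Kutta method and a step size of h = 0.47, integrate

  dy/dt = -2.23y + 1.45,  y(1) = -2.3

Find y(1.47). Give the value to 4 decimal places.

-0.4105

RK4: k1 = f(t_n, y_n); k2 = f(t_n + h/2, y_n + (h/2)·k1); k3 = f(t_n + h/2, y_n + (h/2)·k2); k4 = f(t_n + h, y_n + h·k3); y_{n+1} = y_n + (h/6)·(k1 + 2k2 + 2k3 + k4).
t=1.000000, y=-2.300000:
  k1 = f(1.000000, -2.300000) = 6.579000
  k2 = f(1.235000, -0.753935) = 3.131275
  k3 = f(1.235000, -1.564150) = 4.938055
  k4 = f(1.470000, 0.020886) = 1.403424
  y ← -2.300000 + (0.47/6)·(k1 + 2k2 + 2k3 + k4) = -0.410515
y(1.47) ≈ -0.4105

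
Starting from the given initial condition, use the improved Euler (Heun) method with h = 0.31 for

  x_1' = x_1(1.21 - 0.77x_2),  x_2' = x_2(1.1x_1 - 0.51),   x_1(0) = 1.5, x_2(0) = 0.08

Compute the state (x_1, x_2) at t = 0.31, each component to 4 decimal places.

2.1222, 0.1231

Heun on (x_1,x_2): k1 = f(t_n, state_n); k2 = f(t_n + h, state_n + h·k1); state_{n+1} = state_n + (h/2)·(k1 + k2).
0.000000: (1.500000, 0.080000)
  k1 = (1.722600, 0.091200)
  predictor → (2.034006, 0.108272)
  k2 = (2.291573, 0.187030)
  → (2.122197, 0.123126)
(x_1(0.31), x_2(0.31)) ≈ (2.1222, 0.1231)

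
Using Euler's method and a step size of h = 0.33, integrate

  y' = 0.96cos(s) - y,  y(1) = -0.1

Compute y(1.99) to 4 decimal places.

0.0692

Euler: y_{n+1} = y_n + h·f(s_n, y_n).
s=1.000000, y=-0.100000: f=0.618690 → y ← -0.100000 + 0.33·0.618690 = 0.104168
s=1.330000, y=0.104168: f=0.124769 → y ← 0.104168 + 0.33·0.124769 = 0.145342
s=1.660000, y=0.145342: f=-0.230864 → y ← 0.145342 + 0.33·(-0.230864) = 0.069157
y(1.99) ≈ 0.0692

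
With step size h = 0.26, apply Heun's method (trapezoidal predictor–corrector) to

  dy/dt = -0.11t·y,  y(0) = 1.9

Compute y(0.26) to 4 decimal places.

1.8929

Heun: k1 = f(t_n, y_n); k2 = f(t_n + h, y_n + h·k1); y_{n+1} = y_n + (h/2)·(k1 + k2).
t=0.000000, y=1.900000:
  k1 = f(0.000000, 1.900000) = 0.000000
  k2 = f(0.260000, 1.900000) = -0.054340
  y ← 1.900000 + (0.26/2)·(0.000000 + (-0.054340)) = 1.892936
y(0.26) ≈ 1.8929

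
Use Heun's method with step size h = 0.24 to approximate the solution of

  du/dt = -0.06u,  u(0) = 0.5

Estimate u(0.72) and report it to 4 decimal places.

Heun: k1 = f(t_n, u_n); k2 = f(t_n + h, u_n + h·k1); u_{n+1} = u_n + (h/2)·(k1 + k2).
t=0.000000, u=0.500000:
  k1 = f(0.000000, 0.500000) = -0.030000
  k2 = f(0.240000, 0.492800) = -0.029568
  u ← 0.500000 + (0.24/2)·(-0.030000 + (-0.029568)) = 0.492852
t=0.240000, u=0.492852:
  k1 = f(0.240000, 0.492852) = -0.029571
  k2 = f(0.480000, 0.485755) = -0.029145
  u ← 0.492852 + (0.24/2)·(-0.029571 + (-0.029145)) = 0.485806
t=0.480000, u=0.485806:
  k1 = f(0.480000, 0.485806) = -0.029148
  k2 = f(0.720000, 0.478810) = -0.028729
  u ← 0.485806 + (0.24/2)·(-0.029148 + (-0.028729)) = 0.478861
u(0.72) ≈ 0.4789

0.4789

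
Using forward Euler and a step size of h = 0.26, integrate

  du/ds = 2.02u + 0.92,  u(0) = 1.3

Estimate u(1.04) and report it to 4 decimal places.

Euler: u_{n+1} = u_n + h·f(s_n, u_n).
s=0.000000, u=1.300000: f=3.546000 → u ← 1.300000 + 0.26·3.546000 = 2.221960
s=0.260000, u=2.221960: f=5.408359 → u ← 2.221960 + 0.26·5.408359 = 3.628133
s=0.520000, u=3.628133: f=8.248829 → u ← 3.628133 + 0.26·8.248829 = 5.772829
s=0.780000, u=5.772829: f=12.581115 → u ← 5.772829 + 0.26·12.581115 = 9.043919
u(1.04) ≈ 9.0439

9.0439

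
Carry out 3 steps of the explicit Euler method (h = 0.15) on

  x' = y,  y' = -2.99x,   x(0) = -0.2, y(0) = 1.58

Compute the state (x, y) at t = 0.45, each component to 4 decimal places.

Euler on (x,y): x_{n+1} = x_n + h·x', y_{n+1} = y_n + h·y'.
0.000000: (-0.200000, 1.580000); f=(1.580000, 0.598000) → (0.037000, 1.669700)
0.150000: (0.037000, 1.669700); f=(1.669700, -0.110630) → (0.287455, 1.653106)
0.300000: (0.287455, 1.653106); f=(1.653106, -0.859490) → (0.535421, 1.524182)
(x(0.45), y(0.45)) ≈ (0.5354, 1.5242)

0.5354, 1.5242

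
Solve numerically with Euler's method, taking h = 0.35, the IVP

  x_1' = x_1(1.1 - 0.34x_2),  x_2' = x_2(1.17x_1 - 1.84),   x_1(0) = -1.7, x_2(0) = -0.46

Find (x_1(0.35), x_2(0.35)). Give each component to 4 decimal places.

-2.4476, 0.1565

Euler on (x_1,x_2): x_1_{n+1} = x_1_n + h·x_1', x_2_{n+1} = x_2_n + h·x_2'.
0.000000: (-1.700000, -0.460000); f=(-2.135880, 1.761340) → (-2.447558, 0.156469)
(x_1(0.35), x_2(0.35)) ≈ (-2.4476, 0.1565)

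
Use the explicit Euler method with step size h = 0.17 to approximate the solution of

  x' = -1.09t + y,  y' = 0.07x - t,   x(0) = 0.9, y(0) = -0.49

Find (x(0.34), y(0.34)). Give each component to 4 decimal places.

Euler on (x,y): x_{n+1} = x_n + h·x', y_{n+1} = y_n + h·y'.
0.000000: (0.900000, -0.490000); f=(-0.490000, 0.063000) → (0.816700, -0.479290)
0.170000: (0.816700, -0.479290); f=(-0.664590, -0.112831) → (0.703720, -0.498471)
(x(0.34), y(0.34)) ≈ (0.7037, -0.4985)

0.7037, -0.4985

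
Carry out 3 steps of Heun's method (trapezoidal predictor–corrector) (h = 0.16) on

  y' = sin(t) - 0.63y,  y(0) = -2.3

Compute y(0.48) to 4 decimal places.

Heun: k1 = f(t_n, y_n); k2 = f(t_n + h, y_n + h·k1); y_{n+1} = y_n + (h/2)·(k1 + k2).
t=0.000000, y=-2.300000:
  k1 = f(0.000000, -2.300000) = 1.449000
  k2 = f(0.160000, -2.068160) = 1.462259
  y ← -2.300000 + (0.16/2)·(1.449000 + 1.462259) = -2.067099
t=0.160000, y=-2.067099:
  k1 = f(0.160000, -2.067099) = 1.461591
  k2 = f(0.320000, -1.833245) = 1.469511
  y ← -2.067099 + (0.16/2)·(1.461591 + 1.469511) = -1.832611
t=0.320000, y=-1.832611:
  k1 = f(0.320000, -1.832611) = 1.469112
  k2 = f(0.480000, -1.597553) = 1.468238
  y ← -1.832611 + (0.16/2)·(1.469112 + 1.468238) = -1.597623
y(0.48) ≈ -1.5976

-1.5976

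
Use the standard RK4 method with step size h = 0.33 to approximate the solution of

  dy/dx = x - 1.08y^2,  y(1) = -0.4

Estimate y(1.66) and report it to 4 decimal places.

RK4: k1 = f(x_n, y_n); k2 = f(x_n + h/2, y_n + (h/2)·k1); k3 = f(x_n + h/2, y_n + (h/2)·k2); k4 = f(x_n + h, y_n + h·k3); y_{n+1} = y_n + (h/6)·(k1 + 2k2 + 2k3 + k4).
x=1.000000, y=-0.400000:
  k1 = f(1.000000, -0.400000) = 0.827200
  k2 = f(1.165000, -0.263512) = 1.090006
  k3 = f(1.165000, -0.220149) = 1.112657
  k4 = f(1.330000, -0.032823) = 1.328836
  y ← -0.400000 + (0.33/6)·(k1 + 2k2 + 2k3 + k4) = -0.039125
x=1.330000, y=-0.039125:
  k1 = f(1.330000, -0.039125) = 1.328347
  k2 = f(1.495000, 0.180052) = 1.459988
  k3 = f(1.495000, 0.201773) = 1.451031
  k4 = f(1.660000, 0.439715) = 1.451183
  y ← -0.039125 + (0.33/6)·(k1 + 2k2 + 2k3 + k4) = 0.433961
y(1.66) ≈ 0.4340

0.4340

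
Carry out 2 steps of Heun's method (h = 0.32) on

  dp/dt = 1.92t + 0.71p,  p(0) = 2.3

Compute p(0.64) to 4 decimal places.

Heun: k1 = f(t_n, p_n); k2 = f(t_n + h, p_n + h·k1); p_{n+1} = p_n + (h/2)·(k1 + k2).
t=0.000000, p=2.300000:
  k1 = f(0.000000, 2.300000) = 1.633000
  k2 = f(0.320000, 2.822560) = 2.618418
  p ← 2.300000 + (0.32/2)·(1.633000 + 2.618418) = 2.980227
t=0.320000, p=2.980227:
  k1 = f(0.320000, 2.980227) = 2.730361
  k2 = f(0.640000, 3.853942) = 3.965099
  p ← 2.980227 + (0.32/2)·(2.730361 + 3.965099) = 4.051500
p(0.64) ≈ 4.0515

4.0515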